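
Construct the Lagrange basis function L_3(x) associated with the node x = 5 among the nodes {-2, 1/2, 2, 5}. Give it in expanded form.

L_3(x) = (x + 2)(x - 1/2)(x - 2) / [(7)·(9/2)·(3)]
       = (x^3 - (1/2)x^2 - 4x + 2) / (189/2)

L_3(x) = (2/189)x^3 - (1/189)x^2 - (8/189)x + 4/189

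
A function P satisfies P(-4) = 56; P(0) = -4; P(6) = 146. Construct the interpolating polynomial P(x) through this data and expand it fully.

Build the Lagrange basis polynomials:
L_0(x) = x(x - 6) / [40] = (1/40)x^2 - (3/20)x
L_1(x) = (x + 4)(x - 6) / [-24] = -(1/24)x^2 + (1/12)x + 1
L_2(x) = (x + 4)x / [60] = (1/60)x^2 + (1/15)x
P(x) = 56·L_0 + (-4)·L_1 + 146·L_2
  56·L_0(x) = (7/5)x^2 - (42/5)x
  (-4)·L_1(x) = (1/6)x^2 - (1/3)x - 4
  146·L_2(x) = (73/30)x^2 + (146/15)x
Adding term by term: 4x^2 + x - 4

P(x) = 4x^2 + x - 4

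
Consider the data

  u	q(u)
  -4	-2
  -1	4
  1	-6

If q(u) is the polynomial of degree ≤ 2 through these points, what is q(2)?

L_0(2) = (3)·(1)/[(-3)·(-5)] = 1/5
L_1(2) = (6)·(1)/[(3)·(-2)] = -1
L_2(2) = (6)·(3)/[(5)·(2)] = 9/5
Sum: (-2)·(1/5) + 4·(-1) + (-6)·(9/5) = -76/5

-76/5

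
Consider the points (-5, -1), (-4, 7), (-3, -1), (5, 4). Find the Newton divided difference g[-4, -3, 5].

23/24

g[-4,-3] = (-1 - 7) / (-3 - (-4)) = -8
g[-3,5] = (4 - (-1)) / (5 - (-3)) = 5/8
g[-4,-3,5] = (5/8 - (-8)) / (5 - (-4)) = 23/24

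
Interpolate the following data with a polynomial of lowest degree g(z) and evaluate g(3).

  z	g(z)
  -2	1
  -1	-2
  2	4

Evaluate each Lagrange basis at z = 3:
L_0(3) = (4)·(1)/[(-1)·(-4)] = 1
L_1(3) = (5)·(1)/[(1)·(-3)] = -5/3
L_2(3) = (5)·(4)/[(4)·(3)] = 5/3
Sum: 1·(1) + (-2)·(-5/3) + 4·(5/3) = 11

11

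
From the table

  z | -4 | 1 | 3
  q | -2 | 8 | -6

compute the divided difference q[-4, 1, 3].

-9/7

q[-4,1] = (8 - (-2)) / (1 - (-4)) = 2
q[1,3] = (-6 - 8) / (3 - 1) = -7
q[-4,1,3] = (-7 - 2) / (3 - (-4)) = -9/7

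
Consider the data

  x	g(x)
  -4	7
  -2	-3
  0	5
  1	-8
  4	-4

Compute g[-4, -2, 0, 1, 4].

25/64

g[-4,-2] = (-3 - 7) / (-2 - (-4)) = -5
g[-2,0] = (5 - (-3)) / (0 - (-2)) = 4
g[0,1] = (-8 - 5) / (1 - 0) = -13
g[1,4] = (-4 - (-8)) / (4 - 1) = 4/3
g[-4,-2,0] = (4 - (-5)) / (0 - (-4)) = 9/4
g[-2,0,1] = (-13 - 4) / (1 - (-2)) = -17/3
g[0,1,4] = (4/3 - (-13)) / (4 - 0) = 43/12
g[-4,-2,0,1] = (-17/3 - 9/4) / (1 - (-4)) = -19/12
g[-2,0,1,4] = (43/12 - (-17/3)) / (4 - (-2)) = 37/24
g[-4,-2,0,1,4] = (37/24 - (-19/12)) / (4 - (-4)) = 25/64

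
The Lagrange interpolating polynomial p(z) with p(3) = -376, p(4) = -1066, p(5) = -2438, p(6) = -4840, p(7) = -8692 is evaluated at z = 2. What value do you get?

-92

L_0(2) = (-2)·(-3)·(-4)·(-5)/[(-1)·(-2)·(-3)·(-4)] = 5
L_1(2) = (-1)·(-3)·(-4)·(-5)/[(1)·(-1)·(-2)·(-3)] = -10
L_2(2) = (-1)·(-2)·(-4)·(-5)/[(2)·(1)·(-1)·(-2)] = 10
L_3(2) = (-1)·(-2)·(-3)·(-5)/[(3)·(2)·(1)·(-1)] = -5
L_4(2) = (-1)·(-2)·(-3)·(-4)/[(4)·(3)·(2)·(1)] = 1
Sum: (-376)·(5) + (-1066)·(-10) + (-2438)·(10) + (-4840)·(-5) + (-8692)·(1) = -92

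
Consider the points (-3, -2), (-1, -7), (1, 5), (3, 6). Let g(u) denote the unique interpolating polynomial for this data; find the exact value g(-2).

Using Newton's divided-difference form:
g[-3,-1] = (-7 - (-2)) / (-1 - (-3)) = -5/2
g[-1,1] = (5 - (-7)) / (1 - (-1)) = 6
g[1,3] = (6 - 5) / (3 - 1) = 1/2
g[-3,-1,1] = (6 - (-5/2)) / (1 - (-3)) = 17/8
g[-1,1,3] = (1/2 - 6) / (3 - (-1)) = -11/8
g[-3,-1,1,3] = (-11/8 - 17/8) / (3 - (-3)) = -7/12
g(-2) = -2 + (-5/2)·(1) + (17/8)·(1)·(-1) + (-7/12)·(1)·(-1)·(-3) = -67/8

-67/8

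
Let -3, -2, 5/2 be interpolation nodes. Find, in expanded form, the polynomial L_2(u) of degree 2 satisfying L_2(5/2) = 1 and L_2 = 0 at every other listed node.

L_2(u) = (u + 3)(u + 2) / [(11/2)·(9/2)]
       = (u^2 + 5u + 6) / (99/4)

L_2(u) = (4/99)u^2 + (20/99)u + 8/33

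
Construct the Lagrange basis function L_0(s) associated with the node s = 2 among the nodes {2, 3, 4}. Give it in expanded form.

L_0(s) = (s - 3)(s - 4) / [(-1)·(-2)]
       = (s^2 - 7s + 12) / (2)

L_0(s) = (1/2)s^2 - (7/2)s + 6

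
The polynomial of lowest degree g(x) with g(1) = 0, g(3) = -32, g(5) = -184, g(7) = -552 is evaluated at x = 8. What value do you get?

-847

Using Newton's divided-difference form:
g[1,3] = (-32 - 0) / (3 - 1) = -16
g[3,5] = (-184 - (-32)) / (5 - 3) = -76
g[5,7] = (-552 - (-184)) / (7 - 5) = -184
g[1,3,5] = (-76 - (-16)) / (5 - 1) = -15
g[3,5,7] = (-184 - (-76)) / (7 - 3) = -27
g[1,3,5,7] = (-27 - (-15)) / (7 - 1) = -2
g(8) = 0 + (-16)·(7) + (-15)·(7)·(5) + (-2)·(7)·(5)·(3) = -847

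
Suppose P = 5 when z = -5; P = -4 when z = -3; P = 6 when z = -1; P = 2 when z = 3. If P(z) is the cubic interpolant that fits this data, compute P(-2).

L_0(-2) = (1)·(-1)·(-5)/[(-2)·(-4)·(-8)] = -5/64
L_1(-2) = (3)·(-1)·(-5)/[(2)·(-2)·(-6)] = 5/8
L_2(-2) = (3)·(1)·(-5)/[(4)·(2)·(-4)] = 15/32
L_3(-2) = (3)·(1)·(-1)/[(8)·(6)·(4)] = -1/64
Sum: 5·(-5/64) + (-4)·(5/8) + 6·(15/32) + 2·(-1/64) = -7/64

-7/64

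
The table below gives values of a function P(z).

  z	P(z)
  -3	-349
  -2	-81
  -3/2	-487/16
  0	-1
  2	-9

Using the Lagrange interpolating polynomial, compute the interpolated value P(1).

3

L_0(1) = (3)·(5/2)·(1)·(-1)/[(-1)·(-3/2)·(-3)·(-5)] = -1/3
L_1(1) = (4)·(5/2)·(1)·(-1)/[(1)·(-1/2)·(-2)·(-4)] = 5/2
L_2(1) = (4)·(3)·(1)·(-1)/[(3/2)·(1/2)·(-3/2)·(-7/2)] = -64/21
L_3(1) = (4)·(3)·(5/2)·(-1)/[(3)·(2)·(3/2)·(-2)] = 5/3
L_4(1) = (4)·(3)·(5/2)·(1)/[(5)·(4)·(7/2)·(2)] = 3/14
Sum: (-349)·(-1/3) + (-81)·(5/2) + (-487/16)·(-64/21) + (-1)·(5/3) + (-9)·(3/14) = 3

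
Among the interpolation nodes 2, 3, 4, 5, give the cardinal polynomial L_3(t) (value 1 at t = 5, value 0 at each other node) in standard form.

L_3(t) = (t - 2)(t - 3)(t - 4) / [(3)·(2)·(1)]
       = (t^3 - 9t^2 + 26t - 24) / (6)

L_3(t) = (1/6)t^3 - (3/2)t^2 + (13/3)t - 4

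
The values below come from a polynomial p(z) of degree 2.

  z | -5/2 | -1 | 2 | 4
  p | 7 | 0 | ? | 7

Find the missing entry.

The 3 known values determine p uniquely (degree ≤ 2).
Evaluate each Lagrange basis at z = 2:
L_0(2) = (3)·(-2)/[(-3/2)·(-13/2)] = -8/13
L_1(2) = (9/2)·(-2)/[(3/2)·(-5)] = 6/5
L_2(2) = (9/2)·(3)/[(13/2)·(5)] = 27/65
Sum: 7·(-8/13) + 0 + 7·(27/65) = -7/5

-7/5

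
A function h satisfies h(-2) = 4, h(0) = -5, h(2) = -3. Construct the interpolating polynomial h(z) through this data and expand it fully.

h(z) = (11/8)z^2 - (7/4)z - 5

Newton's divided differences:
h[-2,0] = (-5 - 4) / (0 - (-2)) = -9/2
h[0,2] = (-3 - (-5)) / (2 - 0) = 1
h[-2,0,2] = (1 - (-9/2)) / (2 - (-2)) = 11/8
h(z) = 4 + (-9/2)·(z + 2) + (11/8)·(z + 2)z
Expanding: h(z) = (11/8)z^2 - (7/4)z - 5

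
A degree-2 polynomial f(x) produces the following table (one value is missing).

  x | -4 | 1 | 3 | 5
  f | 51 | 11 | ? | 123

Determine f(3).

The 3 known values determine f uniquely (degree ≤ 2).
Evaluate each Lagrange basis at x = 3:
L_0(3) = (2)·(-2)/[(-5)·(-9)] = -4/45
L_1(3) = (7)·(-2)/[(5)·(-4)] = 7/10
L_2(3) = (7)·(2)/[(9)·(4)] = 7/18
Sum: 51·(-4/45) + 11·(7/10) + 123·(7/18) = 51

51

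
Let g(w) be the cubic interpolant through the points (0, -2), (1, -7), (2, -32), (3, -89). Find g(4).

-190

Evaluate each Lagrange basis at w = 4:
L_0(4) = (3)·(2)·(1)/[(-1)·(-2)·(-3)] = -1
L_1(4) = (4)·(2)·(1)/[(1)·(-1)·(-2)] = 4
L_2(4) = (4)·(3)·(1)/[(2)·(1)·(-1)] = -6
L_3(4) = (4)·(3)·(2)/[(3)·(2)·(1)] = 4
Sum: (-2)·(-1) + (-7)·(4) + (-32)·(-6) + (-89)·(4) = -190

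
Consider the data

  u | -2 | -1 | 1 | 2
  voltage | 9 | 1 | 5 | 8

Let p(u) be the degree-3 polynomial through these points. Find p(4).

Using Newton's divided-difference form:
p[-2,-1] = (1 - 9) / (-1 - (-2)) = -8
p[-1,1] = (5 - 1) / (1 - (-1)) = 2
p[1,2] = (8 - 5) / (2 - 1) = 3
p[-2,-1,1] = (2 - (-8)) / (1 - (-2)) = 10/3
p[-1,1,2] = (3 - 2) / (2 - (-1)) = 1/3
p[-2,-1,1,2] = (1/3 - 10/3) / (2 - (-2)) = -3/4
p(4) = 9 + (-8)·(6) + (10/3)·(6)·(5) + (-3/4)·(6)·(5)·(3) = -13/2

-13/2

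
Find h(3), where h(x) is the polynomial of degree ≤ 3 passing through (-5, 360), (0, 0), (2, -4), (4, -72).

Evaluate each Lagrange basis at x = 3:
L_0(3) = (3)·(1)·(-1)/[(-5)·(-7)·(-9)] = 1/105
L_1(3) = (8)·(1)·(-1)/[(5)·(-2)·(-4)] = -1/5
L_2(3) = (8)·(3)·(-1)/[(7)·(2)·(-2)] = 6/7
L_3(3) = (8)·(3)·(1)/[(9)·(4)·(2)] = 1/3
Sum: 360·(1/105) + 0 + (-4)·(6/7) + (-72)·(1/3) = -24

-24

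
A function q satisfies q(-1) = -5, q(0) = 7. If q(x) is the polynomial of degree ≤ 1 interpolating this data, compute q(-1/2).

L_0(-1/2) = (-1/2)/[(-1)] = 1/2
L_1(-1/2) = (1/2)/[(1)] = 1/2
Sum: (-5)·(1/2) + 7·(1/2) = 1

1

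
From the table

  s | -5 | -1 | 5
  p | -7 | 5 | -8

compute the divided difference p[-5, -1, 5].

p[-5,-1] = (5 - (-7)) / (-1 - (-5)) = 3
p[-1,5] = (-8 - 5) / (5 - (-1)) = -13/6
p[-5,-1,5] = (-13/6 - 3) / (5 - (-5)) = -31/60

-31/60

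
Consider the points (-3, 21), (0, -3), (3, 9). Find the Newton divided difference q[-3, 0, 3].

q[-3,0] = (-3 - 21) / (0 - (-3)) = -8
q[0,3] = (9 - (-3)) / (3 - 0) = 4
q[-3,0,3] = (4 - (-8)) / (3 - (-3)) = 2

2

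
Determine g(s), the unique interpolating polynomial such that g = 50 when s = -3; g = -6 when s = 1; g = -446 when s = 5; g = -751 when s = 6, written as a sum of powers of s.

g(s) = -3s^3 - 3s^2 + s - 1

Build the Lagrange basis polynomials:
L_0(s) = (s - 1)(s - 5)(s - 6) / [-288] = -(1/288)s^3 + (1/24)s^2 - (41/288)s + 5/48
L_1(s) = (s + 3)(s - 5)(s - 6) / [80] = (1/80)s^3 - (1/10)s^2 - (3/80)s + 9/8
L_2(s) = (s + 3)(s - 1)(s - 6) / [-32] = -(1/32)s^3 + (1/8)s^2 + (15/32)s - 9/16
L_3(s) = (s + 3)(s - 1)(s - 5) / [45] = (1/45)s^3 - (1/15)s^2 - (13/45)s + 1/3
g(s) = 50·L_0 + (-6)·L_1 + (-446)·L_2 + (-751)·L_3
  50·L_0(s) = -(25/144)s^3 + (25/12)s^2 - (1025/144)s + 125/24
  (-6)·L_1(s) = -(3/40)s^3 + (3/5)s^2 + (9/40)s - 27/4
  (-446)·L_2(s) = (223/16)s^3 - (223/4)s^2 - (3345/16)s + 2007/8
  (-751)·L_3(s) = -(751/45)s^3 + (751/15)s^2 + (9763/45)s - 751/3
Adding term by term: -3s^3 - 3s^2 + s - 1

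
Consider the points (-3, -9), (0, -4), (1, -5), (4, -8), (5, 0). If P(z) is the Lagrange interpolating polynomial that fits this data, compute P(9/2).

-2627/512

Evaluate each Lagrange basis at z = 9/2:
L_0(9/2) = (9/2)·(7/2)·(1/2)·(-1/2)/[(-3)·(-4)·(-7)·(-8)] = -3/512
L_1(9/2) = (15/2)·(7/2)·(1/2)·(-1/2)/[(3)·(-1)·(-4)·(-5)] = 7/64
L_2(9/2) = (15/2)·(9/2)·(1/2)·(-1/2)/[(4)·(1)·(-3)·(-4)] = -45/256
L_3(9/2) = (15/2)·(9/2)·(7/2)·(-1/2)/[(7)·(4)·(3)·(-1)] = 45/64
L_4(9/2) = (15/2)·(9/2)·(7/2)·(1/2)/[(8)·(5)·(4)·(1)] = 189/512
Sum: (-9)·(-3/512) + (-4)·(7/64) + (-5)·(-45/256) + (-8)·(45/64) + 0 = -2627/512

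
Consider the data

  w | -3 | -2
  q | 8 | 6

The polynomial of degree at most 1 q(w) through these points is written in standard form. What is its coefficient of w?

-2

The leading coefficient equals the top divided difference q[-3,-2].
q[-3,-2] = (6 - 8) / (-2 - (-3)) = -2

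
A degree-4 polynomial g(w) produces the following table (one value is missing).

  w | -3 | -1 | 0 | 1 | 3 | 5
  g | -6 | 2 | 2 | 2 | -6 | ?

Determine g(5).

The 5 known values determine g uniquely (degree ≤ 4).
Evaluate each Lagrange basis at w = 5:
L_0(5) = (6)·(5)·(4)·(2)/[(-2)·(-3)·(-4)·(-6)] = 5/3
L_1(5) = (8)·(5)·(4)·(2)/[(2)·(-1)·(-2)·(-4)] = -20
L_2(5) = (8)·(6)·(4)·(2)/[(3)·(1)·(-1)·(-3)] = 128/3
L_3(5) = (8)·(6)·(5)·(2)/[(4)·(2)·(1)·(-2)] = -30
L_4(5) = (8)·(6)·(5)·(4)/[(6)·(4)·(3)·(2)] = 20/3
Sum: (-6)·(5/3) + 2·(-20) + 2·(128/3) + 2·(-30) + (-6)·(20/3) = -194/3

-194/3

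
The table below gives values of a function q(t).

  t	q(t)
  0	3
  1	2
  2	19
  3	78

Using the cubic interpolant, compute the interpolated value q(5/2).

Using Newton's divided-difference form:
q[0,1] = (2 - 3) / (1 - 0) = -1
q[1,2] = (19 - 2) / (2 - 1) = 17
q[2,3] = (78 - 19) / (3 - 2) = 59
q[0,1,2] = (17 - (-1)) / (2 - 0) = 9
q[1,2,3] = (59 - 17) / (3 - 1) = 21
q[0,1,2,3] = (21 - 9) / (3 - 0) = 4
q(5/2) = 3 + (-1)·(5/2) + 9·(5/2)·(3/2) + 4·(5/2)·(3/2)·(1/2) = 167/4

167/4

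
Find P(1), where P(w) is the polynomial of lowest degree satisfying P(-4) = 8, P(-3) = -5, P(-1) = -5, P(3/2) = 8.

59/9

Using Newton's divided-difference form:
P[-4,-3] = (-5 - 8) / (-3 - (-4)) = -13
P[-3,-1] = (-5 - (-5)) / (-1 - (-3)) = 0
P[-1,3/2] = (8 - (-5)) / (3/2 - (-1)) = 26/5
P[-4,-3,-1] = (0 - (-13)) / (-1 - (-4)) = 13/3
P[-3,-1,3/2] = (26/5 - 0) / (3/2 - (-3)) = 52/45
P[-4,-3,-1,3/2] = (52/45 - 13/3) / (3/2 - (-4)) = -26/45
P(1) = 8 + (-13)·(5) + (13/3)·(5)·(4) + (-26/45)·(5)·(4)·(2) = 59/9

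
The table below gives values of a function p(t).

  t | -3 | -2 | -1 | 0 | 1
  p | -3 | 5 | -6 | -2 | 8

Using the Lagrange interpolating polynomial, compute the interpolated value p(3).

-205

Evaluate each Lagrange basis at t = 3:
L_0(3) = (5)·(4)·(3)·(2)/[(-1)·(-2)·(-3)·(-4)] = 5
L_1(3) = (6)·(4)·(3)·(2)/[(1)·(-1)·(-2)·(-3)] = -24
L_2(3) = (6)·(5)·(3)·(2)/[(2)·(1)·(-1)·(-2)] = 45
L_3(3) = (6)·(5)·(4)·(2)/[(3)·(2)·(1)·(-1)] = -40
L_4(3) = (6)·(5)·(4)·(3)/[(4)·(3)·(2)·(1)] = 15
Sum: (-3)·(5) + 5·(-24) + (-6)·(45) + (-2)·(-40) + 8·(15) = -205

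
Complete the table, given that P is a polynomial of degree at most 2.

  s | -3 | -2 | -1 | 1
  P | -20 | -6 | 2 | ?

The 3 known values determine P uniquely (degree ≤ 2).
L_0(1) = (3)·(2)/[(-1)·(-2)] = 3
L_1(1) = (4)·(2)/[(1)·(-1)] = -8
L_2(1) = (4)·(3)/[(2)·(1)] = 6
Sum: (-20)·(3) + (-6)·(-8) + 2·(6) = 0

0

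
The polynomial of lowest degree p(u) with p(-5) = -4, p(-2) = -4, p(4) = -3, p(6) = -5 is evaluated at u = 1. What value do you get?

-755/264

Using Newton's divided-difference form:
p[-5,-2] = (-4 - (-4)) / (-2 - (-5)) = 0
p[-2,4] = (-3 - (-4)) / (4 - (-2)) = 1/6
p[4,6] = (-5 - (-3)) / (6 - 4) = -1
p[-5,-2,4] = (1/6 - 0) / (4 - (-5)) = 1/54
p[-2,4,6] = (-1 - 1/6) / (6 - (-2)) = -7/48
p[-5,-2,4,6] = (-7/48 - 1/54) / (6 - (-5)) = -71/4752
p(1) = -4 + 0·(6) + (1/54)·(6)·(3) + (-71/4752)·(6)·(3)·(-3) = -755/264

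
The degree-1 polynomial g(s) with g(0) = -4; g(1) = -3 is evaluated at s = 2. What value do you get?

-2

Evaluate each Lagrange basis at s = 2:
L_0(2) = (1)/[(-1)] = -1
L_1(2) = (2)/[(1)] = 2
Sum: (-4)·(-1) + (-3)·(2) = -2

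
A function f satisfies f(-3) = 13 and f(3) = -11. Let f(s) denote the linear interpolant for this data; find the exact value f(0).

1

L_0(0) = (-3)/[(-6)] = 1/2
L_1(0) = (3)/[(6)] = 1/2
Sum: 13·(1/2) + (-11)·(1/2) = 1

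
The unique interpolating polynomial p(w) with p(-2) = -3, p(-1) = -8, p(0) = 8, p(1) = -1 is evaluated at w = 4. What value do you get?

-638

L_0(4) = (5)·(4)·(3)/[(-1)·(-2)·(-3)] = -10
L_1(4) = (6)·(4)·(3)/[(1)·(-1)·(-2)] = 36
L_2(4) = (6)·(5)·(3)/[(2)·(1)·(-1)] = -45
L_3(4) = (6)·(5)·(4)/[(3)·(2)·(1)] = 20
Sum: (-3)·(-10) + (-8)·(36) + 8·(-45) + (-1)·(20) = -638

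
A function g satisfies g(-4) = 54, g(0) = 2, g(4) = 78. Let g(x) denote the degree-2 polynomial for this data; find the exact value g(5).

117

Using Newton's divided-difference form:
g[-4,0] = (2 - 54) / (0 - (-4)) = -13
g[0,4] = (78 - 2) / (4 - 0) = 19
g[-4,0,4] = (19 - (-13)) / (4 - (-4)) = 4
g(5) = 54 + (-13)·(9) + 4·(9)·(5) = 117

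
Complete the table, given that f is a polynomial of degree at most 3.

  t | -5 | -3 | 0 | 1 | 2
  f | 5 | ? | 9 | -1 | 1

The 4 known values determine f uniquely (degree ≤ 3).
Evaluate each Lagrange basis at t = -3:
L_0(-3) = (-3)·(-4)·(-5)/[(-5)·(-6)·(-7)] = 2/7
L_1(-3) = (2)·(-4)·(-5)/[(5)·(-1)·(-2)] = 4
L_2(-3) = (2)·(-3)·(-5)/[(6)·(1)·(-1)] = -5
L_3(-3) = (2)·(-3)·(-4)/[(7)·(2)·(1)] = 12/7
Sum: 5·(2/7) + 9·(4) + (-1)·(-5) + 1·(12/7) = 309/7

309/7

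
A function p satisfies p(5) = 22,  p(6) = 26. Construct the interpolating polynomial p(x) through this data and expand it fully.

L_0(x) = (x - 6) / [-1] = -x + 6
L_1(x) = (x - 5) / [1] = x - 5
p(x) = 22·L_0 + 26·L_1
  22·L_0(x) = -22x + 132
  26·L_1(x) = 26x - 130
Adding term by term: 4x + 2

p(x) = 4x + 2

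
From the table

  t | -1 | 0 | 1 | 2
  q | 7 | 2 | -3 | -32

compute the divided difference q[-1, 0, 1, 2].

q[-1,0] = (2 - 7) / (0 - (-1)) = -5
q[0,1] = (-3 - 2) / (1 - 0) = -5
q[1,2] = (-32 - (-3)) / (2 - 1) = -29
q[-1,0,1] = (-5 - (-5)) / (1 - (-1)) = 0
q[0,1,2] = (-29 - (-5)) / (2 - 0) = -12
q[-1,0,1,2] = (-12 - 0) / (2 - (-1)) = -4

-4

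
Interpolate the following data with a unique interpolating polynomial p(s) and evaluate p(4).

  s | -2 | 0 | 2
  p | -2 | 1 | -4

L_0(4) = (4)·(2)/[(-2)·(-4)] = 1
L_1(4) = (6)·(2)/[(2)·(-2)] = -3
L_2(4) = (6)·(4)/[(4)·(2)] = 3
Sum: (-2)·(1) + 1·(-3) + (-4)·(3) = -17

-17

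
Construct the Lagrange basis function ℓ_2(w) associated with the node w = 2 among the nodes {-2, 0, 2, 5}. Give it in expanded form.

ℓ_2(w) = (w + 2)w(w - 5) / [(4)·(2)·(-3)]
       = (w^3 - 3w^2 - 10w) / (-24)

ℓ_2(w) = -(1/24)w^3 + (1/8)w^2 + (5/12)w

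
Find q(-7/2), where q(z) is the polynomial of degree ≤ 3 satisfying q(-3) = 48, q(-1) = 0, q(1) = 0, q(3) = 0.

585/8

L_0(-7/2) = (-5/2)·(-9/2)·(-13/2)/[(-2)·(-4)·(-6)] = 195/128
L_1(-7/2) = (-1/2)·(-9/2)·(-13/2)/[(2)·(-2)·(-4)] = -117/128
L_2(-7/2) = (-1/2)·(-5/2)·(-13/2)/[(4)·(2)·(-2)] = 65/128
L_3(-7/2) = (-1/2)·(-5/2)·(-9/2)/[(6)·(4)·(2)] = -15/128
Sum: 48·(195/128) + 0 + 0 + 0 = 585/8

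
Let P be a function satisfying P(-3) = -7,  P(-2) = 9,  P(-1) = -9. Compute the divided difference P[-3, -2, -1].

-17

P[-3,-2] = (9 - (-7)) / (-2 - (-3)) = 16
P[-2,-1] = (-9 - 9) / (-1 - (-2)) = -18
P[-3,-2,-1] = (-18 - 16) / (-1 - (-3)) = -17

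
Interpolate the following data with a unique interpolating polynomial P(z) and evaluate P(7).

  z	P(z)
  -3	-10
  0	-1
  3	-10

L_0(7) = (7)·(4)/[(-3)·(-6)] = 14/9
L_1(7) = (10)·(4)/[(3)·(-3)] = -40/9
L_2(7) = (10)·(7)/[(6)·(3)] = 35/9
Sum: (-10)·(14/9) + (-1)·(-40/9) + (-10)·(35/9) = -50

-50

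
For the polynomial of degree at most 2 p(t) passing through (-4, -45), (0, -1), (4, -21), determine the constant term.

-1

Build the Lagrange basis polynomials:
L_0(t) = t(t - 4) / [32] = (1/32)t^2 - (1/8)t
L_1(t) = (t + 4)(t - 4) / [-16] = -(1/16)t^2 + 1
L_2(t) = (t + 4)t / [32] = (1/32)t^2 + (1/8)t
p(t) = (-45)·L_0 + (-1)·L_1 + (-21)·L_2
Only the constant term is needed; take it from each L_i and combine:
(-45)·(0) + (-1)·(1) + (-21)·(0) = -1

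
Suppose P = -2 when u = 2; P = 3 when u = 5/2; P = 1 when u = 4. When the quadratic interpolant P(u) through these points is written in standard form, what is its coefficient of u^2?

-17/3

The leading coefficient equals the top divided difference P[2,5/2,4].
P[2,5/2] = (3 - (-2)) / (5/2 - 2) = 10
P[5/2,4] = (1 - 3) / (4 - 5/2) = -4/3
P[2,5/2,4] = (-4/3 - 10) / (4 - 2) = -17/3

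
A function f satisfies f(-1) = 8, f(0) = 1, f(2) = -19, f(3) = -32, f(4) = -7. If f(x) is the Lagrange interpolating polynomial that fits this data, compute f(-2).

53

Evaluate each Lagrange basis at x = -2:
L_0(-2) = (-2)·(-4)·(-5)·(-6)/[(-1)·(-3)·(-4)·(-5)] = 4
L_1(-2) = (-1)·(-4)·(-5)·(-6)/[(1)·(-2)·(-3)·(-4)] = -5
L_2(-2) = (-1)·(-2)·(-5)·(-6)/[(3)·(2)·(-1)·(-2)] = 5
L_3(-2) = (-1)·(-2)·(-4)·(-6)/[(4)·(3)·(1)·(-1)] = -4
L_4(-2) = (-1)·(-2)·(-4)·(-5)/[(5)·(4)·(2)·(1)] = 1
Sum: 8·(4) + 1·(-5) + (-19)·(5) + (-32)·(-4) + (-7)·(1) = 53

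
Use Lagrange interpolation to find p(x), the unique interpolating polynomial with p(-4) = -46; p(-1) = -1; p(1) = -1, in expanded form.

p(x) = -3x^2 + 2

L_0(x) = (x + 1)(x - 1) / [15] = (1/15)x^2 - 1/15
L_1(x) = (x + 4)(x - 1) / [-6] = -(1/6)x^2 - (1/2)x + 2/3
L_2(x) = (x + 4)(x + 1) / [10] = (1/10)x^2 + (1/2)x + 2/5
p(x) = (-46)·L_0 + (-1)·L_1 + (-1)·L_2
  (-46)·L_0(x) = -(46/15)x^2 + 46/15
  (-1)·L_1(x) = (1/6)x^2 + (1/2)x - 2/3
  (-1)·L_2(x) = -(1/10)x^2 - (1/2)x - 2/5
Adding term by term: -3x^2 + 2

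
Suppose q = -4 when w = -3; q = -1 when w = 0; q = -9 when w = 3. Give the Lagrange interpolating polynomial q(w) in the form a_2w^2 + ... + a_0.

q(w) = -(11/18)w^2 - (5/6)w - 1

Build the Lagrange basis polynomials:
L_0(w) = w(w - 3) / [18] = (1/18)w^2 - (1/6)w
L_1(w) = (w + 3)(w - 3) / [-9] = -(1/9)w^2 + 1
L_2(w) = (w + 3)w / [18] = (1/18)w^2 + (1/6)w
q(w) = (-4)·L_0 + (-1)·L_1 + (-9)·L_2
  (-4)·L_0(w) = -(2/9)w^2 + (2/3)w
  (-1)·L_1(w) = (1/9)w^2 - 1
  (-9)·L_2(w) = -(1/2)w^2 - (3/2)w
Adding term by term: -(11/18)w^2 - (5/6)w - 1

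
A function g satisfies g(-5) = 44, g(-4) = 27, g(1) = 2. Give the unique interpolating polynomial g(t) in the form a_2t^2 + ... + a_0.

Build the Lagrange basis polynomials:
L_0(t) = (t + 4)(t - 1) / [6] = (1/6)t^2 + (1/2)t - 2/3
L_1(t) = (t + 5)(t - 1) / [-5] = -(1/5)t^2 - (4/5)t + 1
L_2(t) = (t + 5)(t + 4) / [30] = (1/30)t^2 + (3/10)t + 2/3
g(t) = 44·L_0 + 27·L_1 + 2·L_2
  44·L_0(t) = (22/3)t^2 + 22t - 88/3
  27·L_1(t) = -(27/5)t^2 - (108/5)t + 27
  2·L_2(t) = (1/15)t^2 + (3/5)t + 4/3
Adding term by term: 2t^2 + t - 1

g(t) = 2t^2 + t - 1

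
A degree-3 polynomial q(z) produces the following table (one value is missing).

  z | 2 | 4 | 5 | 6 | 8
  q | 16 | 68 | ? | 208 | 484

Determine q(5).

The 4 known values determine q uniquely (degree ≤ 3).
Evaluate each Lagrange basis at z = 5:
L_0(5) = (1)·(-1)·(-3)/[(-2)·(-4)·(-6)] = -1/16
L_1(5) = (3)·(-1)·(-3)/[(2)·(-2)·(-4)] = 9/16
L_2(5) = (3)·(1)·(-3)/[(4)·(2)·(-2)] = 9/16
L_3(5) = (3)·(1)·(-1)/[(6)·(4)·(2)] = -1/16
Sum: 16·(-1/16) + 68·(9/16) + 208·(9/16) + 484·(-1/16) = 124

124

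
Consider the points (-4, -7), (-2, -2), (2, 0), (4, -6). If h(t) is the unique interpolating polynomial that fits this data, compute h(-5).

-315/32

Using Newton's divided-difference form:
h[-4,-2] = (-2 - (-7)) / (-2 - (-4)) = 5/2
h[-2,2] = (0 - (-2)) / (2 - (-2)) = 1/2
h[2,4] = (-6 - 0) / (4 - 2) = -3
h[-4,-2,2] = (1/2 - 5/2) / (2 - (-4)) = -1/3
h[-2,2,4] = (-3 - 1/2) / (4 - (-2)) = -7/12
h[-4,-2,2,4] = (-7/12 - (-1/3)) / (4 - (-4)) = -1/32
h(-5) = -7 + (5/2)·(-1) + (-1/3)·(-1)·(-3) + (-1/32)·(-1)·(-3)·(-7) = -315/32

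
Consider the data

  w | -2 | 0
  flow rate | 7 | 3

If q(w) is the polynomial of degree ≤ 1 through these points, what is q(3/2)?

0

Evaluate each Lagrange basis at w = 3/2:
L_0(3/2) = (3/2)/[(-2)] = -3/4
L_1(3/2) = (7/2)/[(2)] = 7/4
Sum: 7·(-3/4) + 3·(7/4) = 0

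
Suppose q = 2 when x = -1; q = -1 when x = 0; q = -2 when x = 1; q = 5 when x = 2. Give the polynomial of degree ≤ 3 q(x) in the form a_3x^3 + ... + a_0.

q(x) = x^3 + x^2 - 3x - 1

Build the Lagrange basis polynomials:
L_0(x) = x(x - 1)(x - 2) / [-6] = -(1/6)x^3 + (1/2)x^2 - (1/3)x
L_1(x) = (x + 1)(x - 1)(x - 2) / [2] = (1/2)x^3 - x^2 - (1/2)x + 1
L_2(x) = (x + 1)x(x - 2) / [-2] = -(1/2)x^3 + (1/2)x^2 + x
L_3(x) = (x + 1)x(x - 1) / [6] = (1/6)x^3 - (1/6)x
q(x) = 2·L_0 + (-1)·L_1 + (-2)·L_2 + 5·L_3
  2·L_0(x) = -(1/3)x^3 + x^2 - (2/3)x
  (-1)·L_1(x) = -(1/2)x^3 + x^2 + (1/2)x - 1
  (-2)·L_2(x) = x^3 - x^2 - 2x
  5·L_3(x) = (5/6)x^3 - (5/6)x
Adding term by term: x^3 + x^2 - 3x - 1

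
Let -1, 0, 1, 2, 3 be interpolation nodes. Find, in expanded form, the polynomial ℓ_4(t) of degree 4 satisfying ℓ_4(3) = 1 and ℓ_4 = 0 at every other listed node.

ℓ_4(t) = (1/24)t^4 - (1/12)t^3 - (1/24)t^2 + (1/12)t

ℓ_4(t) = (t + 1)t(t - 1)(t - 2) / [(4)·(3)·(2)·(1)]
       = (t^4 - 2t^3 - t^2 + 2t) / (24)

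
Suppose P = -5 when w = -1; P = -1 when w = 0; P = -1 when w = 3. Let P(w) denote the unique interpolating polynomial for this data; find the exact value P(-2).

-11

Evaluate each Lagrange basis at w = -2:
L_0(-2) = (-2)·(-5)/[(-1)·(-4)] = 5/2
L_1(-2) = (-1)·(-5)/[(1)·(-3)] = -5/3
L_2(-2) = (-1)·(-2)/[(4)·(3)] = 1/6
Sum: (-5)·(5/2) + (-1)·(-5/3) + (-1)·(1/6) = -11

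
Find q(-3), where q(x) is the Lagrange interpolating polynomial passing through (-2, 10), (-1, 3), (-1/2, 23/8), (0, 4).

31

Evaluate each Lagrange basis at x = -3:
L_0(-3) = (-2)·(-5/2)·(-3)/[(-1)·(-3/2)·(-2)] = 5
L_1(-3) = (-1)·(-5/2)·(-3)/[(1)·(-1/2)·(-1)] = -15
L_2(-3) = (-1)·(-2)·(-3)/[(3/2)·(1/2)·(-1/2)] = 16
L_3(-3) = (-1)·(-2)·(-5/2)/[(2)·(1)·(1/2)] = -5
Sum: 10·(5) + 3·(-15) + 23/8·(16) + 4·(-5) = 31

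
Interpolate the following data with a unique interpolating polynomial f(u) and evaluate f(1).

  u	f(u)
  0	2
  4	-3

3/4

Evaluate each Lagrange basis at u = 1:
L_0(1) = (-3)/[(-4)] = 3/4
L_1(1) = (1)/[(4)] = 1/4
Sum: 2·(3/4) + (-3)·(1/4) = 3/4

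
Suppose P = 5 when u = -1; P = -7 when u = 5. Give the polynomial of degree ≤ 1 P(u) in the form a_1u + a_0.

Build the Lagrange basis polynomials:
L_0(u) = (u - 5) / [-6] = -(1/6)u + 5/6
L_1(u) = (u + 1) / [6] = (1/6)u + 1/6
P(u) = 5·L_0 + (-7)·L_1
  5·L_0(u) = -(5/6)u + 25/6
  (-7)·L_1(u) = -(7/6)u - 7/6
Adding term by term: -2u + 3

P(u) = -2u + 3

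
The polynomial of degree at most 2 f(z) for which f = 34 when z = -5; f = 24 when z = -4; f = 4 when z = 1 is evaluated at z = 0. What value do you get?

Using Newton's divided-difference form:
f[-5,-4] = (24 - 34) / (-4 - (-5)) = -10
f[-4,1] = (4 - 24) / (1 - (-4)) = -4
f[-5,-4,1] = (-4 - (-10)) / (1 - (-5)) = 1
f(0) = 34 + (-10)·(5) + 1·(5)·(4) = 4

4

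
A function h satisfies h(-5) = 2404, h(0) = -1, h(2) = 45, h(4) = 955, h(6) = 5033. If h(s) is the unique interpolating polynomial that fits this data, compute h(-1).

0

Using Newton's divided-difference form:
h[-5,0] = (-1 - 2404) / (0 - (-5)) = -481
h[0,2] = (45 - (-1)) / (2 - 0) = 23
h[2,4] = (955 - 45) / (4 - 2) = 455
h[4,6] = (5033 - 955) / (6 - 4) = 2039
h[-5,0,2] = (23 - (-481)) / (2 - (-5)) = 72
h[0,2,4] = (455 - 23) / (4 - 0) = 108
h[2,4,6] = (2039 - 455) / (6 - 2) = 396
h[-5,0,2,4] = (108 - 72) / (4 - (-5)) = 4
h[0,2,4,6] = (396 - 108) / (6 - 0) = 48
h[-5,0,2,4,6] = (48 - 4) / (6 - (-5)) = 4
h(-1) = 2404 + (-481)·(4) + 72·(4)·(-1) + 4·(4)·(-1)·(-3) + 4·(4)·(-1)·(-3)·(-5) = 0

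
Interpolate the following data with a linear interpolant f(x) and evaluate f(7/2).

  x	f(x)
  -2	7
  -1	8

Evaluate each Lagrange basis at x = 7/2:
L_0(7/2) = (9/2)/[(-1)] = -9/2
L_1(7/2) = (11/2)/[(1)] = 11/2
Sum: 7·(-9/2) + 8·(11/2) = 25/2

25/2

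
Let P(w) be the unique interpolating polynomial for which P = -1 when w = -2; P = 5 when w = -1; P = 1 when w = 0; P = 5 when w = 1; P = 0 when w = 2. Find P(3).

Using Newton's divided-difference form:
P[-2,-1] = (5 - (-1)) / (-1 - (-2)) = 6
P[-1,0] = (1 - 5) / (0 - (-1)) = -4
P[0,1] = (5 - 1) / (1 - 0) = 4
P[1,2] = (0 - 5) / (2 - 1) = -5
P[-2,-1,0] = (-4 - 6) / (0 - (-2)) = -5
P[-1,0,1] = (4 - (-4)) / (1 - (-1)) = 4
P[0,1,2] = (-5 - 4) / (2 - 0) = -9/2
P[-2,-1,0,1] = (4 - (-5)) / (1 - (-2)) = 3
P[-1,0,1,2] = (-9/2 - 4) / (2 - (-1)) = -17/6
P[-2,-1,0,1,2] = (-17/6 - 3) / (2 - (-2)) = -35/24
P(3) = -1 + 6·(5) + (-5)·(5)·(4) + 3·(5)·(4)·(3) + (-35/24)·(5)·(4)·(3)·(2) = -66

-66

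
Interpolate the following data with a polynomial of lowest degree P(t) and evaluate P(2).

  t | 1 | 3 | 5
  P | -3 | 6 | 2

25/8

L_0(2) = (-1)·(-3)/[(-2)·(-4)] = 3/8
L_1(2) = (1)·(-3)/[(2)·(-2)] = 3/4
L_2(2) = (1)·(-1)/[(4)·(2)] = -1/8
Sum: (-3)·(3/8) + 6·(3/4) + 2·(-1/8) = 25/8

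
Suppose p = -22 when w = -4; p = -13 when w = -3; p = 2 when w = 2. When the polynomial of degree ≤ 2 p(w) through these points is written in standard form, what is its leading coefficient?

-1

L_0(w) = (w + 3)(w - 2) / [6] = (1/6)w^2 + (1/6)w - 1
L_1(w) = (w + 4)(w - 2) / [-5] = -(1/5)w^2 - (2/5)w + 8/5
L_2(w) = (w + 4)(w + 3) / [30] = (1/30)w^2 + (7/30)w + 2/5
p(w) = (-22)·L_0 + (-13)·L_1 + 2·L_2
Only the coefficient of w^2 is needed; take it from each L_i and combine:
(-22)·(1/6) + (-13)·(-1/5) + 2·(1/30) = -1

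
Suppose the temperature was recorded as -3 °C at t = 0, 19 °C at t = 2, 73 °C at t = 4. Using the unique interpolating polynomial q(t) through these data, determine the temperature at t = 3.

Evaluate each Lagrange basis at t = 3:
L_0(3) = (1)·(-1)/[(-2)·(-4)] = -1/8
L_1(3) = (3)·(-1)/[(2)·(-2)] = 3/4
L_2(3) = (3)·(1)/[(4)·(2)] = 3/8
Sum: (-3)·(-1/8) + 19·(3/4) + 73·(3/8) = 42

42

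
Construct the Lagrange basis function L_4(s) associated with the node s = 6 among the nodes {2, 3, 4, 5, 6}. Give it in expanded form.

L_4(s) = (1/24)s^4 - (7/12)s^3 + (71/24)s^2 - (77/12)s + 5

L_4(s) = (s - 2)(s - 3)(s - 4)(s - 5) / [(4)·(3)·(2)·(1)]
       = (s^4 - 14s^3 + 71s^2 - 154s + 120) / (24)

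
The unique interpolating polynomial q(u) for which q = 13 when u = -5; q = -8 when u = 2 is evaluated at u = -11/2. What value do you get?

29/2

Evaluate each Lagrange basis at u = -11/2:
L_0(-11/2) = (-15/2)/[(-7)] = 15/14
L_1(-11/2) = (-1/2)/[(7)] = -1/14
Sum: 13·(15/14) + (-8)·(-1/14) = 29/2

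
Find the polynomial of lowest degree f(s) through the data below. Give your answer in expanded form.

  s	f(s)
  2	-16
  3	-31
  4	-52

f(s) = -3s^2 - 4

L_0(s) = (s - 3)(s - 4) / [2] = (1/2)s^2 - (7/2)s + 6
L_1(s) = (s - 2)(s - 4) / [-1] = -s^2 + 6s - 8
L_2(s) = (s - 2)(s - 3) / [2] = (1/2)s^2 - (5/2)s + 3
f(s) = (-16)·L_0 + (-31)·L_1 + (-52)·L_2
  (-16)·L_0(s) = -8s^2 + 56s - 96
  (-31)·L_1(s) = 31s^2 - 186s + 248
  (-52)·L_2(s) = -26s^2 + 130s - 156
Adding term by term: -3s^2 - 4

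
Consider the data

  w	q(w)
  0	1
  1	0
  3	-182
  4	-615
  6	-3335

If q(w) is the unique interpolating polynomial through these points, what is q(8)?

Using Newton's divided-difference form:
q[0,1] = (0 - 1) / (1 - 0) = -1
q[1,3] = (-182 - 0) / (3 - 1) = -91
q[3,4] = (-615 - (-182)) / (4 - 3) = -433
q[4,6] = (-3335 - (-615)) / (6 - 4) = -1360
q[0,1,3] = (-91 - (-1)) / (3 - 0) = -30
q[1,3,4] = (-433 - (-91)) / (4 - 1) = -114
q[3,4,6] = (-1360 - (-433)) / (6 - 3) = -309
q[0,1,3,4] = (-114 - (-30)) / (4 - 0) = -21
q[1,3,4,6] = (-309 - (-114)) / (6 - 1) = -39
q[0,1,3,4,6] = (-39 - (-21)) / (6 - 0) = -3
q(8) = 1 + (-1)·(8) + (-30)·(8)·(7) + (-21)·(8)·(7)·(5) + (-3)·(8)·(7)·(5)·(4) = -10927

-10927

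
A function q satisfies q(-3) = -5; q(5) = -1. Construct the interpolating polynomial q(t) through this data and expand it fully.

L_0(t) = (t - 5) / [-8] = -(1/8)t + 5/8
L_1(t) = (t + 3) / [8] = (1/8)t + 3/8
q(t) = (-5)·L_0 + (-1)·L_1
  (-5)·L_0(t) = (5/8)t - 25/8
  (-1)·L_1(t) = -(1/8)t - 3/8
Adding term by term: (1/2)t - 7/2

q(t) = (1/2)t - 7/2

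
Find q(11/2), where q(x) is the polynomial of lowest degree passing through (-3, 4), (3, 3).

Evaluate each Lagrange basis at x = 11/2:
L_0(11/2) = (5/2)/[(-6)] = -5/12
L_1(11/2) = (17/2)/[(6)] = 17/12
Sum: 4·(-5/12) + 3·(17/12) = 31/12

31/12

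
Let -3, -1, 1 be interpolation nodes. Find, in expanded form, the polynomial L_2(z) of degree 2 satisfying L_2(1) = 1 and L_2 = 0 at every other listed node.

L_2(z) = (z + 3)(z + 1) / [(4)·(2)]
       = (z^2 + 4z + 3) / (8)

L_2(z) = (1/8)z^2 + (1/2)z + 3/8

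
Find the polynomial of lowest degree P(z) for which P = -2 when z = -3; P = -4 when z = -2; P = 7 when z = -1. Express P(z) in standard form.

P(z) = (13/2)z^2 + (61/2)z + 31

Newton's divided differences:
P[-3,-2] = (-4 - (-2)) / (-2 - (-3)) = -2
P[-2,-1] = (7 - (-4)) / (-1 - (-2)) = 11
P[-3,-2,-1] = (11 - (-2)) / (-1 - (-3)) = 13/2
P(z) = -2 + (-2)·(z + 3) + (13/2)·(z + 3)(z + 2)
Expanding: P(z) = (13/2)z^2 + (61/2)z + 31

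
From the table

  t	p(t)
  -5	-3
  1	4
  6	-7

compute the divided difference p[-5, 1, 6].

-101/330

p[-5,1] = (4 - (-3)) / (1 - (-5)) = 7/6
p[1,6] = (-7 - 4) / (6 - 1) = -11/5
p[-5,1,6] = (-11/5 - 7/6) / (6 - (-5)) = -101/330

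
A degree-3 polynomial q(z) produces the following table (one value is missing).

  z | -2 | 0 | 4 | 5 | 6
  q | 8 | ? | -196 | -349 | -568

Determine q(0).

-4

The 4 known values determine q uniquely (degree ≤ 3).
Evaluate each Lagrange basis at z = 0:
L_0(0) = (-4)·(-5)·(-6)/[(-6)·(-7)·(-8)] = 5/14
L_1(0) = (2)·(-5)·(-6)/[(6)·(-1)·(-2)] = 5
L_2(0) = (2)·(-4)·(-6)/[(7)·(1)·(-1)] = -48/7
L_3(0) = (2)·(-4)·(-5)/[(8)·(2)·(1)] = 5/2
Sum: 8·(5/14) + (-196)·(5) + (-349)·(-48/7) + (-568)·(5/2) = -4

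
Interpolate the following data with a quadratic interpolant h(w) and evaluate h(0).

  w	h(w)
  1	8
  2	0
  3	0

Using Newton's divided-difference form:
h[1,2] = (0 - 8) / (2 - 1) = -8
h[2,3] = (0 - 0) / (3 - 2) = 0
h[1,2,3] = (0 - (-8)) / (3 - 1) = 4
h(0) = 8 + (-8)·(-1) + 4·(-1)·(-2) = 24

24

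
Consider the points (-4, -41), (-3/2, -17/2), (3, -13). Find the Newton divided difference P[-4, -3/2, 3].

P[-4,-3/2] = (-17/2 - (-41)) / (-3/2 - (-4)) = 13
P[-3/2,3] = (-13 - (-17/2)) / (3 - (-3/2)) = -1
P[-4,-3/2,3] = (-1 - 13) / (3 - (-4)) = -2

-2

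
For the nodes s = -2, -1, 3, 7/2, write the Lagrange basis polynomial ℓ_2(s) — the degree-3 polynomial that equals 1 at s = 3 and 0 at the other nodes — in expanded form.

ℓ_2(s) = (s + 2)(s + 1)(s - 7/2) / [(5)·(4)·(-1/2)]
       = (s^3 - (1/2)s^2 - (17/2)s - 7) / (-10)

ℓ_2(s) = -(1/10)s^3 + (1/20)s^2 + (17/20)s + 7/10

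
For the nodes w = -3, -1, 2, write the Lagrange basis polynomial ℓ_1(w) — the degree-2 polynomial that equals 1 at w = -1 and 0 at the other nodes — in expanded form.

ℓ_1(w) = (w + 3)(w - 2) / [(2)·(-3)]
       = (w^2 + w - 6) / (-6)

ℓ_1(w) = -(1/6)w^2 - (1/6)w + 1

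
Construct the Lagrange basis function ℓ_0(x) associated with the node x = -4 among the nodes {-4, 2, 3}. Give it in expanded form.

ℓ_0(x) = (1/42)x^2 - (5/42)x + 1/7

ℓ_0(x) = (x - 2)(x - 3) / [(-6)·(-7)]
       = (x^2 - 5x + 6) / (42)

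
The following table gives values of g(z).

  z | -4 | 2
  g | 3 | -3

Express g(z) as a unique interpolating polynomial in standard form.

g(z) = -z - 1

Build the Lagrange basis polynomials:
L_0(z) = (z - 2) / [-6] = -(1/6)z + 1/3
L_1(z) = (z + 4) / [6] = (1/6)z + 2/3
g(z) = 3·L_0 + (-3)·L_1
  3·L_0(z) = -(1/2)z + 1
  (-3)·L_1(z) = -(1/2)z - 2
Adding term by term: -z - 1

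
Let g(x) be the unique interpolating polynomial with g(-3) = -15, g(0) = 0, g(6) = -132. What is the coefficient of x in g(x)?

L_0(x) = x(x - 6) / [27] = (1/27)x^2 - (2/9)x
L_1(x) = (x + 3)(x - 6) / [-18] = -(1/18)x^2 + (1/6)x + 1
L_2(x) = (x + 3)x / [54] = (1/54)x^2 + (1/18)x
g(x) = (-15)·L_0 + 0·L_1 + (-132)·L_2
Only the coefficient of x is needed; take it from each L_i and combine:
(-15)·(-2/9) + 0·(1/6) + (-132)·(1/18) = -4

-4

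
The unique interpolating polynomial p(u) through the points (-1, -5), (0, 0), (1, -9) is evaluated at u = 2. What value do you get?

Using Newton's divided-difference form:
p[-1,0] = (0 - (-5)) / (0 - (-1)) = 5
p[0,1] = (-9 - 0) / (1 - 0) = -9
p[-1,0,1] = (-9 - 5) / (1 - (-1)) = -7
p(2) = -5 + 5·(3) + (-7)·(3)·(2) = -32

-32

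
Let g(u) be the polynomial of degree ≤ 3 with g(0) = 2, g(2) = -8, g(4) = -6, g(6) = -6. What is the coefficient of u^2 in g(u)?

Build the Lagrange basis polynomials:
L_0(u) = (u - 2)(u - 4)(u - 6) / [-48] = -(1/48)u^3 + (1/4)u^2 - (11/12)u + 1
L_1(u) = u(u - 4)(u - 6) / [16] = (1/16)u^3 - (5/8)u^2 + (3/2)u
L_2(u) = u(u - 2)(u - 6) / [-16] = -(1/16)u^3 + (1/2)u^2 - (3/4)u
L_3(u) = u(u - 2)(u - 4) / [48] = (1/48)u^3 - (1/8)u^2 + (1/6)u
g(u) = 2·L_0 + (-8)·L_1 + (-6)·L_2 + (-6)·L_3
Only the coefficient of u^2 is needed; take it from each L_i and combine:
2·(1/4) + (-8)·(-5/8) + (-6)·(1/2) + (-6)·(-1/8) = 13/4

13/4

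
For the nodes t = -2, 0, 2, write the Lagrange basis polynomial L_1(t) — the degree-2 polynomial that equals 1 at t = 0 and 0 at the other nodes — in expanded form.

L_1(t) = -(1/4)t^2 + 1

L_1(t) = (t + 2)(t - 2) / [(2)·(-2)]
       = (t^2 - 4) / (-4)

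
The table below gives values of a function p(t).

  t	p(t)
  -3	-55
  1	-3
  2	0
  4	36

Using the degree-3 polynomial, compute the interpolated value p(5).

Evaluate each Lagrange basis at t = 5:
L_0(5) = (4)·(3)·(1)/[(-4)·(-5)·(-7)] = -3/35
L_1(5) = (8)·(3)·(1)/[(4)·(-1)·(-3)] = 2
L_2(5) = (8)·(4)·(1)/[(5)·(1)·(-2)] = -16/5
L_3(5) = (8)·(4)·(3)/[(7)·(3)·(2)] = 16/7
Sum: (-55)·(-3/35) + (-3)·(2) + 0 + 36·(16/7) = 81

81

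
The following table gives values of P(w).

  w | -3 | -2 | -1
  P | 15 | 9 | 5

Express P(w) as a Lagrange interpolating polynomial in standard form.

L_0(w) = (w + 2)(w + 1) / [2] = (1/2)w^2 + (3/2)w + 1
L_1(w) = (w + 3)(w + 1) / [-1] = -w^2 - 4w - 3
L_2(w) = (w + 3)(w + 2) / [2] = (1/2)w^2 + (5/2)w + 3
P(w) = 15·L_0 + 9·L_1 + 5·L_2
  15·L_0(w) = (15/2)w^2 + (45/2)w + 15
  9·L_1(w) = -9w^2 - 36w - 27
  5·L_2(w) = (5/2)w^2 + (25/2)w + 15
Adding term by term: w^2 - w + 3

P(w) = w^2 - w + 3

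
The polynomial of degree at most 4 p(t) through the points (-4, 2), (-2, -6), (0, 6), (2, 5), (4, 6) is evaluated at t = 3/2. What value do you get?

L_0(3/2) = (7/2)·(3/2)·(-1/2)·(-5/2)/[(-2)·(-4)·(-6)·(-8)] = 35/2048
L_1(3/2) = (11/2)·(3/2)·(-1/2)·(-5/2)/[(2)·(-2)·(-4)·(-6)] = -55/512
L_2(3/2) = (11/2)·(7/2)·(-1/2)·(-5/2)/[(4)·(2)·(-2)·(-4)] = 385/1024
L_3(3/2) = (11/2)·(7/2)·(3/2)·(-5/2)/[(6)·(4)·(2)·(-2)] = 385/512
L_4(3/2) = (11/2)·(7/2)·(3/2)·(-1/2)/[(8)·(6)·(4)·(2)] = -77/2048
Sum: 2·(35/2048) + (-6)·(-55/512) + 6·(385/1024) + 5·(385/512) + 6·(-77/2048) = 207/32

207/32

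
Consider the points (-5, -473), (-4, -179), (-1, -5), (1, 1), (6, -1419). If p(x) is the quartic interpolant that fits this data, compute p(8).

-4451

Evaluate each Lagrange basis at x = 8:
L_0(8) = (12)·(9)·(7)·(2)/[(-1)·(-4)·(-6)·(-11)] = 63/11
L_1(8) = (13)·(9)·(7)·(2)/[(1)·(-3)·(-5)·(-10)] = -273/25
L_2(8) = (13)·(12)·(7)·(2)/[(4)·(3)·(-2)·(-7)] = 13
L_3(8) = (13)·(12)·(9)·(2)/[(6)·(5)·(2)·(-5)] = -234/25
L_4(8) = (13)·(12)·(9)·(7)/[(11)·(10)·(7)·(5)] = 702/275
Sum: (-473)·(63/11) + (-179)·(-273/25) + (-5)·(13) + 1·(-234/25) + (-1419)·(702/275) = -4451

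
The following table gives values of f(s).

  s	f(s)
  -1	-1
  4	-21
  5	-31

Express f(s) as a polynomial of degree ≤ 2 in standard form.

f(s) = -s^2 - s - 1

L_0(s) = (s - 4)(s - 5) / [30] = (1/30)s^2 - (3/10)s + 2/3
L_1(s) = (s + 1)(s - 5) / [-5] = -(1/5)s^2 + (4/5)s + 1
L_2(s) = (s + 1)(s - 4) / [6] = (1/6)s^2 - (1/2)s - 2/3
f(s) = (-1)·L_0 + (-21)·L_1 + (-31)·L_2
  (-1)·L_0(s) = -(1/30)s^2 + (3/10)s - 2/3
  (-21)·L_1(s) = (21/5)s^2 - (84/5)s - 21
  (-31)·L_2(s) = -(31/6)s^2 + (31/2)s + 62/3
Adding term by term: -s^2 - s - 1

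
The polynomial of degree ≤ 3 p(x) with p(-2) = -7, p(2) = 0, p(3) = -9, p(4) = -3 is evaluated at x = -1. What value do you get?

41/2

Using Newton's divided-difference form:
p[-2,2] = (0 - (-7)) / (2 - (-2)) = 7/4
p[2,3] = (-9 - 0) / (3 - 2) = -9
p[3,4] = (-3 - (-9)) / (4 - 3) = 6
p[-2,2,3] = (-9 - 7/4) / (3 - (-2)) = -43/20
p[2,3,4] = (6 - (-9)) / (4 - 2) = 15/2
p[-2,2,3,4] = (15/2 - (-43/20)) / (4 - (-2)) = 193/120
p(-1) = -7 + (7/4)·(1) + (-43/20)·(1)·(-3) + (193/120)·(1)·(-3)·(-4) = 41/2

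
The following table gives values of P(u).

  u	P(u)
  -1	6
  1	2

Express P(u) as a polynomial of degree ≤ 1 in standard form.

P(u) = -2u + 4

Build the Lagrange basis polynomials:
L_0(u) = (u - 1) / [-2] = -(1/2)u + 1/2
L_1(u) = (u + 1) / [2] = (1/2)u + 1/2
P(u) = 6·L_0 + 2·L_1
  6·L_0(u) = -3u + 3
  2·L_1(u) = u + 1
Adding term by term: -2u + 4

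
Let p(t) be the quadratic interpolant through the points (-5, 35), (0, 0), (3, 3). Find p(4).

8

L_0(4) = (4)·(1)/[(-5)·(-8)] = 1/10
L_1(4) = (9)·(1)/[(5)·(-3)] = -3/5
L_2(4) = (9)·(4)/[(8)·(3)] = 3/2
Sum: 35·(1/10) + 0 + 3·(3/2) = 8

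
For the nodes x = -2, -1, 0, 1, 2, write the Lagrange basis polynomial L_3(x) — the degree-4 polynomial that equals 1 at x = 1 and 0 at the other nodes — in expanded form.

L_3(x) = (x + 2)(x + 1)x(x - 2) / [(3)·(2)·(1)·(-1)]
       = (x^4 + x^3 - 4x^2 - 4x) / (-6)

L_3(x) = -(1/6)x^4 - (1/6)x^3 + (2/3)x^2 + (2/3)x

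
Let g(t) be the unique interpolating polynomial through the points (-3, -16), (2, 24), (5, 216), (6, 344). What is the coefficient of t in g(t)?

L_0(t) = (t - 2)(t - 5)(t - 6) / [-360] = -(1/360)t^3 + (13/360)t^2 - (13/90)t + 1/6
L_1(t) = (t + 3)(t - 5)(t - 6) / [60] = (1/60)t^3 - (2/15)t^2 - (1/20)t + 3/2
L_2(t) = (t + 3)(t - 2)(t - 6) / [-24] = -(1/24)t^3 + (5/24)t^2 + (1/2)t - 3/2
L_3(t) = (t + 3)(t - 2)(t - 5) / [36] = (1/36)t^3 - (1/9)t^2 - (11/36)t + 5/6
g(t) = (-16)·L_0 + 24·L_1 + 216·L_2 + 344·L_3
Only the coefficient of t is needed; take it from each L_i and combine:
(-16)·(-13/90) + 24·(-1/20) + 216·(1/2) + 344·(-11/36) = 4

4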